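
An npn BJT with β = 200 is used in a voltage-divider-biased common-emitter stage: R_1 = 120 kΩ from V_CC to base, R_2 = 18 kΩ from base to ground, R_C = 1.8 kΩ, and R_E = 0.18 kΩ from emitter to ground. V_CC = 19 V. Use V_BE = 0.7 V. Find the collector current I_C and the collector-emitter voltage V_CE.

I_C ≈ 6.9 mA, V_CE ≈ 5.4 V

Thevenize the base divider: V_Th = V_CC·R_2/(R_1+R_2) = 19×18/138 = 2.48 V, R_Th = R_1‖R_2 = 15.7 kΩ.
Base-emitter loop: V_Th = I_B·R_Th + V_BE + (β+1)I_B·R_E, so I_B = (2.48 − 0.7) / (15.7 + 201×0.18) = 0.0343 mA.
I_C = β·I_B = 200×0.0343 = 6.86 mA, and I_E = (β+1)I_B = 6.9 mA.
V_CE = V_CC − I_C·R_C − I_E·R_E = 19 − 6.86×1.8 − 6.9×0.18 = 5.41 V.
V_CE = 5.41 V > 0.2 V confirms active-region operation.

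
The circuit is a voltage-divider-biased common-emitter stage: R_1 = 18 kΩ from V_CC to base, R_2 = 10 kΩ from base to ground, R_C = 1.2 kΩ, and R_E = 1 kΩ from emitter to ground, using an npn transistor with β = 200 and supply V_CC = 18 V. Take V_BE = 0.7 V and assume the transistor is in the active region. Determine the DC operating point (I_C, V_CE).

Thevenize the base divider: V_Th = V_CC·R_2/(R_1+R_2) = 18×10/28 = 6.43 V, R_Th = R_1‖R_2 = 6.43 kΩ.
Base-emitter loop: V_Th = I_B·R_Th + V_BE + (β+1)I_B·R_E, so I_B = (6.43 − 0.7) / (6.43 + 201×1) = 0.0276 mA.
I_C = β·I_B = 200×0.0276 = 5.52 mA, and I_E = (β+1)I_B = 5.55 mA.
V_CE = V_CC − I_C·R_C − I_E·R_E = 18 − 5.52×1.2 − 5.55×1 = 5.82 V.
V_CE = 5.82 V > 0.2 V confirms active-region operation.

I_C ≈ 5.5 mA, V_CE ≈ 5.8 V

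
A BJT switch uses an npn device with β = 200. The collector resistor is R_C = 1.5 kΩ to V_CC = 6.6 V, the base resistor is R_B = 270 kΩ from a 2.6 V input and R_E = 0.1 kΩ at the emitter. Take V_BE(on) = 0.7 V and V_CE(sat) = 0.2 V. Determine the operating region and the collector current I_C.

active; I_C ≈ 1.3 mA

Assume active. Base-emitter loop: I_B = (V_BB − V_BE)/(R_B + (β+1)R_E) = (2.6 − 0.7)/(270 + 201×0.1) = 0.00655 mA.
I_C = β·I_B = 200×0.00655 = 1.31 mA.
V_CE = V_CC − I_C·R_C − I_E·R_E = 6.6 − 1.31×1.5 − 1.32×0.1 = 4.5 V > V_CE(sat), so the active-region assumption holds.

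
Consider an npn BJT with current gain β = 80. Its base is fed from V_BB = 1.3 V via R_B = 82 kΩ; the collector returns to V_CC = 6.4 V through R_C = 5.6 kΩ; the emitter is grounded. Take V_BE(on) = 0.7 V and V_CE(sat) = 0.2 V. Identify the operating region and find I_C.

Assume active. Base-emitter loop: I_B = (V_BB − V_BE)/R_B = (1.3 − 0.7)/82 = 0.00732 mA.
I_C = β·I_B = 80×0.00732 = 0.585 mA.
V_CE = V_CC − I_C·R_C = 6.4 − 0.585×5.6 = 3.12 V > V_CE(sat), so the active-region assumption holds.

active; I_C ≈ 0.59 mA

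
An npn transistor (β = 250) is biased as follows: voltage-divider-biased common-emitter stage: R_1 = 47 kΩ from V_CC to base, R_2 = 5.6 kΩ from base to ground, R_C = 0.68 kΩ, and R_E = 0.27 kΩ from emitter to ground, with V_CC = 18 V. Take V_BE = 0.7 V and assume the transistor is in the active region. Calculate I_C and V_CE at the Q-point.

Thevenize the base divider: V_Th = V_CC·R_2/(R_1+R_2) = 18×5.6/52.6 = 1.92 V, R_Th = R_1‖R_2 = 5 kΩ.
Base-emitter loop: V_Th = I_B·R_Th + V_BE + (β+1)I_B·R_E, so I_B = (1.92 − 0.7) / (5 + 251×0.27) = 0.0167 mA.
I_C = β·I_B = 250×0.0167 = 4.18 mA, and I_E = (β+1)I_B = 4.2 mA.
V_CE = V_CC − I_C·R_C − I_E·R_E = 18 − 4.18×0.68 − 4.2×0.27 = 14 V.
V_CE = 14 V > 0.2 V confirms active-region operation.

I_C ≈ 4.2 mA, V_CE ≈ 14 V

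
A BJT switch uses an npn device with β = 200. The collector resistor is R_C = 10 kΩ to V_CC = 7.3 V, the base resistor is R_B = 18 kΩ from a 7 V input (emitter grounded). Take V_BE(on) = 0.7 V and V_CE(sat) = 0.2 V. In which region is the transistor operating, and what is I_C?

Assume active: I_B = (7 − 0.7)/18 = 0.35 mA, giving I_C = β·I_B = 70 mA.
But then V_CE = 7.3 − 70×10 = -693 V < V_CE(sat) = 0.2 V — impossible in the active region.
So the transistor is saturated. With V_CE = 0.2 V, I_C = (V_CC − 0.2)/R_C = 7.1/10 = 0.71 mA.
Check: β·I_B = 70 mA > I_C = 0.71 mA, confirming saturation.

saturation; I_C ≈ 0.71 mA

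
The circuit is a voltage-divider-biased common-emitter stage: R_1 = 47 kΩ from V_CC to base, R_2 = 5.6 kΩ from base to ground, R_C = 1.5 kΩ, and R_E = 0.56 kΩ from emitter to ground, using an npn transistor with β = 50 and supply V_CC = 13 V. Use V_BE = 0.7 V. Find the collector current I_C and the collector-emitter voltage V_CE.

Thevenize the base divider: V_Th = V_CC·R_2/(R_1+R_2) = 13×5.6/52.6 = 1.38 V, R_Th = R_1‖R_2 = 5 kΩ.
Base-emitter loop: V_Th = I_B·R_Th + V_BE + (β+1)I_B·R_E, so I_B = (1.38 − 0.7) / (5 + 51×0.56) = 0.0204 mA.
I_C = β·I_B = 50×0.0204 = 1.02 mA, and I_E = (β+1)I_B = 1.04 mA.
V_CE = V_CC − I_C·R_C − I_E·R_E = 13 − 1.02×1.5 − 1.04×0.56 = 10.9 V.
V_CE = 10.9 V > 0.2 V confirms active-region operation.

I_C ≈ 1 mA, V_CE ≈ 11 V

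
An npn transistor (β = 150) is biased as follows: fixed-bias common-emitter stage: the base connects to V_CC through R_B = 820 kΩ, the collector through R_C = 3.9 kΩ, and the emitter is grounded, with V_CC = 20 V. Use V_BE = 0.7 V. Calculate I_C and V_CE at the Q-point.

Base loop: V_CC = I_B·R_B + V_BE, so I_B = (20 − 0.7)/820 kΩ = 0.0235 mA.
In the active region I_C = β·I_B = 150 × 0.0235 = 3.53 mA.
Collector loop: V_CE = V_CC − I_C·R_C = 20 − 3.53×3.9 = 6.23 V.
Since V_CE = 6.23 V > V_CE(sat) ≈ 0.2 V, the transistor is in the active region as assumed.

I_C ≈ 3.5 mA, V_CE ≈ 6.2 V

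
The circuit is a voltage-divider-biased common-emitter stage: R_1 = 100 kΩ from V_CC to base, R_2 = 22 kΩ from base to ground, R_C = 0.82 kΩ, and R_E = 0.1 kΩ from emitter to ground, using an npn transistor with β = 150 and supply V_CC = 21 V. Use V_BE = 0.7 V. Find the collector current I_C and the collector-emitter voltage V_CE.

I_C ≈ 14 mA, V_CE ≈ 8.1 V

Thevenize the base divider: V_Th = V_CC·R_2/(R_1+R_2) = 21×22/122 = 3.79 V, R_Th = R_1‖R_2 = 18 kΩ.
Base-emitter loop: V_Th = I_B·R_Th + V_BE + (β+1)I_B·R_E, so I_B = (3.79 − 0.7) / (18 + 151×0.1) = 0.0932 mA.
I_C = β·I_B = 150×0.0932 = 14 mA, and I_E = (β+1)I_B = 14.1 mA.
V_CE = V_CC − I_C·R_C − I_E·R_E = 21 − 14×0.82 − 14.1×0.1 = 8.13 V.
V_CE = 8.13 V > 0.2 V confirms active-region operation.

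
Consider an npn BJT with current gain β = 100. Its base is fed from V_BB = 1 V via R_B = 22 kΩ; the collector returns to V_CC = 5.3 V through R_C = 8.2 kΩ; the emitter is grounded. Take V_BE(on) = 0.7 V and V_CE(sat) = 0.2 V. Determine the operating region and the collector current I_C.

saturation; I_C ≈ 0.62 mA

Assume active: I_B = (1 − 0.7)/22 = 0.0136 mA, giving I_C = β·I_B = 1.36 mA.
But then V_CE = 5.3 − 1.36×8.2 = -5.88 V < V_CE(sat) = 0.2 V — impossible in the active region.
So the transistor is saturated. With V_CE = 0.2 V, I_C = (V_CC − 0.2)/R_C = 5.1/8.2 = 0.622 mA.
Check: β·I_B = 1.36 mA > I_C = 0.622 mA, confirming saturation.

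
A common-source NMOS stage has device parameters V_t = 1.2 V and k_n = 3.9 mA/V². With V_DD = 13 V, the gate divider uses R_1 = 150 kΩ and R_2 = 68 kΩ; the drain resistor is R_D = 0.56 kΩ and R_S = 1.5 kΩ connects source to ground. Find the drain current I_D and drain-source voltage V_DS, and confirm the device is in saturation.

I_D ≈ 1.3 mA, V_DS ≈ 10 V

V_G = V_DD·R_2/(R_1+R_2) = 13×68/218 = 4.06 V.
Assume saturation: I_D = (k_n/2)(V_GS − V_t)² with V_GS = V_G − I_D·R_S = 4.06 − 1.5·I_D.
Substituting gives 4.39·I_D² − 17.7·I_D + 15.9 = 0, with roots I_D = 1.35 or 2.69 mA.
The root I_D = 2.69 mA gives V_GS = 0.0264 V ≤ V_t, so take I_D = 1.35 mA.
Then V_GS = 2.03 V and V_DS = V_DD − I_D(R_D+R_S) = 13 − 1.35×2.06 = 10.2 V.
Saturation requires V_DS ≥ V_GS − V_t = 0.832 V; 10.2 ≥ 0.832 ✓.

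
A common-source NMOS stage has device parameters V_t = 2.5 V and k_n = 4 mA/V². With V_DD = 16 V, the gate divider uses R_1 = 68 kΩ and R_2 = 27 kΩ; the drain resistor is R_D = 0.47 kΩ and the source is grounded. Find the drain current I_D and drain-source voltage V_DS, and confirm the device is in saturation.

V_G = V_DD·R_2/(R_1+R_2) = 16×27/95 = 4.55 V. With the source grounded, V_GS = V_G = 4.55 V.
Assume saturation: I_D = (k_n/2)(V_GS − V_t)² = (4/2)×(4.55 − 2.5)² = 2×2.05² = 8.38 mA.
V_DS = V_DD − I_D·R_D = 16 − 8.38×0.47 = 12.1 V.
Saturation requires V_DS ≥ V_GS − V_t = 2.05 V; 12.1 ≥ 2.05 ✓.

I_D ≈ 8.4 mA, V_DS ≈ 12 V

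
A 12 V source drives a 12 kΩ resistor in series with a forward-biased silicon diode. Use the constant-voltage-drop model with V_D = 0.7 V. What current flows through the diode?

I ≈ 0.94 mA

KVL around the loop: 12 = V_D + I·R = 0.7 + I × 12 kΩ.
So I = (12 − 0.7) / 12 kΩ = 11.3 / 12 = 0.942 mA.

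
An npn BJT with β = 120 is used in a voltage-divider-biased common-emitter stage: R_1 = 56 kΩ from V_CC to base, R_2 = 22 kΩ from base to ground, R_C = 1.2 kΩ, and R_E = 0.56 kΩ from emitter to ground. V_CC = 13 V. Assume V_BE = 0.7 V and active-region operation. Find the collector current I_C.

Thevenize the base divider: V_Th = V_CC·R_2/(R_1+R_2) = 13×22/78 = 3.67 V, R_Th = R_1‖R_2 = 15.8 kΩ.
Base-emitter loop: V_Th = I_B·R_Th + V_BE + (β+1)I_B·R_E, so I_B = (3.67 − 0.7) / (15.8 + 121×0.56) = 0.0355 mA.
I_C = β·I_B = 120×0.0355 = 4.26 mA, and I_E = (β+1)I_B = 4.3 mA.
V_CE = V_CC − I_C·R_C − I_E·R_E = 13 − 4.26×1.2 − 4.3×0.56 = 5.48 V.
V_CE = 5.48 V > 0.2 V confirms active-region operation.

I_C ≈ 4.3 mA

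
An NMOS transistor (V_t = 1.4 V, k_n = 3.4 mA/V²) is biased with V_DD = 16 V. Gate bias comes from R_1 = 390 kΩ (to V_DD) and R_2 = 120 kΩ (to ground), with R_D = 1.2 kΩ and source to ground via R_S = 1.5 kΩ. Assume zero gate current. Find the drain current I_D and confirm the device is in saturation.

V_G = V_DD·R_2/(R_1+R_2) = 16×120/510 = 3.76 V.
Assume saturation: I_D = (k_n/2)(V_GS − V_t)² with V_GS = V_G − I_D·R_S = 3.76 − 1.5·I_D.
Substituting gives 3.82·I_D² − 13.1·I_D + 9.51 = 0, with roots I_D = 1.05 or 2.36 mA.
The root I_D = 2.36 mA gives V_GS = 0.221 V ≤ V_t, so take I_D = 1.05 mA.
Then V_GS = 2.19 V and V_DS = V_DD − I_D(R_D+R_S) = 16 − 1.05×2.7 = 13.2 V.
Saturation requires V_DS ≥ V_GS − V_t = 0.787 V; 13.2 ≥ 0.787 ✓.

I_D ≈ 1.1 mA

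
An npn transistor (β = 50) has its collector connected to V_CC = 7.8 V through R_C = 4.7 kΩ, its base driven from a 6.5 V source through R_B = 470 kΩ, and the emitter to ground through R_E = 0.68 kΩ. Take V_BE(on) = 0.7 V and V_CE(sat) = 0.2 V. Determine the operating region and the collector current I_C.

Assume active. Base-emitter loop: I_B = (V_BB − V_BE)/(R_B + (β+1)R_E) = (6.5 − 0.7)/(470 + 51×0.68) = 0.0115 mA.
I_C = β·I_B = 50×0.0115 = 0.575 mA.
V_CE = V_CC − I_C·R_C − I_E·R_E = 7.8 − 0.575×4.7 − 0.586×0.68 = 4.7 V > V_CE(sat), so the active-region assumption holds.

active; I_C ≈ 0.57 mA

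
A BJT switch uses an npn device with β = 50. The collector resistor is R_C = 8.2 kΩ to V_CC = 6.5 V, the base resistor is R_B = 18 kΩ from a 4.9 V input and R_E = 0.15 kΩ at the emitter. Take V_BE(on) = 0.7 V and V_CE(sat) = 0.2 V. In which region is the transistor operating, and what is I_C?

saturation; I_C ≈ 0.75 mA

Assume active: I_B = (4.9 − 0.7)/(18 + 51×0.15) = 0.164 mA, I_C = β·I_B = 8.19 mA.
Then V_CE = 6.5 − 8.19×8.2 − 8.35×0.15 = -61.9 V < 0.2 V — the active assumption fails.
Re-solve with V_CE = 0.2 V. KCL at the emitter: V_E/R_E = (V_BB−0.7−V_E)/R_B + (V_CC−0.2−V_E)/R_C, giving V_E = 0.146 V.
I_C = (V_CC − 0.2 − V_E)/R_C = (6.3 − 0.146)/8.2 = 0.75 mA.
Check: I_B = (4.2 − 0.146)/18 = 0.225 mA, and β·I_B = 11.3 mA > I_C, confirming saturation.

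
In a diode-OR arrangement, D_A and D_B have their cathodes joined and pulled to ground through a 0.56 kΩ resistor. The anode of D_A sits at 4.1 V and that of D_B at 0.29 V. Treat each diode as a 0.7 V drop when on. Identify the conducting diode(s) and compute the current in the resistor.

Only D_A conducts; I_R ≈ 6.1 mA

Assume both conduct. Then node N would need to be at both 4.1−0.7 = 3.4 V and 0.29−0.7 = -0.41 V, which is impossible.
Assume only D_A conducts: V_N = 4.1 − 0.7 = 3.4 V, so I_R = 3.4/0.56 = 6.07 mA.
Check D_B: its anode-to-cathode voltage is 0.29 − 3.4 = -3.11 V < 0.7 V, so it is off. The assumption is consistent.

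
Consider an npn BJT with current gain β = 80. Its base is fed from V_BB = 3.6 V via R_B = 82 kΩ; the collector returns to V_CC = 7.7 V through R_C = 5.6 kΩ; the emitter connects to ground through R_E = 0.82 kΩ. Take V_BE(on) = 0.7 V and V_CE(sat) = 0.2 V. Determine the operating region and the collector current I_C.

Assume active: I_B = (3.6 − 0.7)/(82 + 81×0.82) = 0.0195 mA, I_C = β·I_B = 1.56 mA.
Then V_CE = 7.7 − 1.56×5.6 − 1.58×0.82 = -2.35 V < 0.2 V — the active assumption fails.
Re-solve with V_CE = 0.2 V. KCL at the emitter: V_E/R_E = (V_BB−0.7−V_E)/R_B + (V_CC−0.2−V_E)/R_C, giving V_E = 0.975 V.
I_C = (V_CC − 0.2 − V_E)/R_C = (7.5 − 0.975)/5.6 = 1.17 mA.
Check: I_B = (2.9 − 0.975)/82 = 0.0235 mA, and β·I_B = 1.88 mA > I_C, confirming saturation.

saturation; I_C ≈ 1.2 mA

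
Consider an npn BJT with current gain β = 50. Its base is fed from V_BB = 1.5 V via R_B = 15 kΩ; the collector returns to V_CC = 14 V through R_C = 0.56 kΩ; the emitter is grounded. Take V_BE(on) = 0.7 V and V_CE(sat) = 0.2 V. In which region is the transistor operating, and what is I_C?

active; I_C ≈ 2.7 mA

Assume active. Base-emitter loop: I_B = (V_BB − V_BE)/R_B = (1.5 − 0.7)/15 = 0.0533 mA.
I_C = β·I_B = 50×0.0533 = 2.67 mA.
V_CE = V_CC − I_C·R_C = 14 − 2.67×0.56 = 12.5 V > V_CE(sat), so the active-region assumption holds.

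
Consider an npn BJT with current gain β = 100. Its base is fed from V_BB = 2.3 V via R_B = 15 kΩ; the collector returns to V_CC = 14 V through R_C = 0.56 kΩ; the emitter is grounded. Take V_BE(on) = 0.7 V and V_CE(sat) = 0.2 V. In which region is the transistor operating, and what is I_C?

Assume active. Base-emitter loop: I_B = (V_BB − V_BE)/R_B = (2.3 − 0.7)/15 = 0.107 mA.
I_C = β·I_B = 100×0.107 = 10.7 mA.
V_CE = V_CC − I_C·R_C = 14 − 10.7×0.56 = 8.03 V > V_CE(sat), so the active-region assumption holds.

active; I_C ≈ 11 mA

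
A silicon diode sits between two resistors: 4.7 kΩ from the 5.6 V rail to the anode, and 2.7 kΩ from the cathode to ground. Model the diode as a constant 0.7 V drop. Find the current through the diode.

The two resistors are in series with the diode, so KVL gives 5.6 = I·4.7 + 0.7 + I·2.7.
I = (5.6 − 0.7) / (4.7 + 2.7) kΩ = 4.9 / 7.4 = 0.662 mA.

I ≈ 0.66 mA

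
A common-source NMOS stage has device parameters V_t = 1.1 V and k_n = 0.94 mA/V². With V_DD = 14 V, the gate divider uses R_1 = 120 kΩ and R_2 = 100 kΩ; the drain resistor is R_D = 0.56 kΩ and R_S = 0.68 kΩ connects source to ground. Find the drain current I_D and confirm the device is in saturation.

I_D ≈ 3.6 mA

V_G = V_DD·R_2/(R_1+R_2) = 14×100/220 = 6.36 V.
Assume saturation: I_D = (k_n/2)(V_GS − V_t)² with V_GS = V_G − I_D·R_S = 6.36 − 0.68·I_D.
Substituting gives 0.217·I_D² − 4.36·I_D + 13 = 0, with roots I_D = 3.65 or 16.4 mA.
The root I_D = 16.4 mA gives V_GS = -4.81 V ≤ V_t, so take I_D = 3.65 mA.
Then V_GS = 3.88 V and V_DS = V_DD − I_D(R_D+R_S) = 14 − 3.65×1.24 = 9.48 V.
Saturation requires V_DS ≥ V_GS − V_t = 2.78 V; 9.48 ≥ 2.78 ✓.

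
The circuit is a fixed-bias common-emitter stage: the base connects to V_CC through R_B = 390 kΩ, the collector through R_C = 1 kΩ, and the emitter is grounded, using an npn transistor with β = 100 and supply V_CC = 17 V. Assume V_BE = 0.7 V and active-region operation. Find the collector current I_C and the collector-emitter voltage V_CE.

Base loop: V_CC = I_B·R_B + V_BE, so I_B = (17 − 0.7)/390 kΩ = 0.0418 mA.
In the active region I_C = β·I_B = 100 × 0.0418 = 4.18 mA.
Collector loop: V_CE = V_CC − I_C·R_C = 17 − 4.18×1 = 12.8 V.
Since V_CE = 12.8 V > V_CE(sat) ≈ 0.2 V, the transistor is in the active region as assumed.

I_C ≈ 4.2 mA, V_CE ≈ 13 V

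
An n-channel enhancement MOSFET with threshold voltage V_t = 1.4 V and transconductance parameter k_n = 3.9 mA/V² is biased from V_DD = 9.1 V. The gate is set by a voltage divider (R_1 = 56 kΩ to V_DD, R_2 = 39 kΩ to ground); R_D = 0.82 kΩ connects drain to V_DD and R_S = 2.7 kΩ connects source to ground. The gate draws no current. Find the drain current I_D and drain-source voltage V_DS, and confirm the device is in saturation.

V_G = V_DD·R_2/(R_1+R_2) = 9.1×39/95 = 3.74 V.
Assume saturation: I_D = (k_n/2)(V_GS − V_t)² with V_GS = V_G − I_D·R_S = 3.74 − 2.7·I_D.
Substituting gives 14.2·I_D² − 25.6·I_D + 10.6 = 0, with roots I_D = 0.651 or 1.15 mA.
The root I_D = 1.15 mA gives V_GS = 0.632 V ≤ V_t, so take I_D = 0.651 mA.
Then V_GS = 1.98 V and V_DS = V_DD − I_D(R_D+R_S) = 9.1 − 0.651×3.52 = 6.81 V.
Saturation requires V_DS ≥ V_GS − V_t = 0.578 V; 6.81 ≥ 0.578 ✓.

I_D ≈ 0.65 mA, V_DS ≈ 6.8 V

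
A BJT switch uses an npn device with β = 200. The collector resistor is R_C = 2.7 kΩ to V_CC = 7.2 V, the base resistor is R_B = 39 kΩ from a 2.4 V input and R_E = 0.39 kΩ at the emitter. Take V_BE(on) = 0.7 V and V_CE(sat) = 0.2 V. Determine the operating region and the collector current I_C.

Assume active: I_B = (2.4 − 0.7)/(39 + 201×0.39) = 0.0145 mA, I_C = β·I_B = 2.9 mA.
Then V_CE = 7.2 − 2.9×2.7 − 2.91×0.39 = -1.76 V < 0.2 V — the active assumption fails.
Re-solve with V_CE = 0.2 V. KCL at the emitter: V_E/R_E = (V_BB−0.7−V_E)/R_B + (V_CC−0.2−V_E)/R_C, giving V_E = 0.891 V.
I_C = (V_CC − 0.2 − V_E)/R_C = (7 − 0.891)/2.7 = 2.26 mA.
Check: I_B = (1.7 − 0.891)/39 = 0.0208 mA, and β·I_B = 4.15 mA > I_C, confirming saturation.

saturation; I_C ≈ 2.3 mA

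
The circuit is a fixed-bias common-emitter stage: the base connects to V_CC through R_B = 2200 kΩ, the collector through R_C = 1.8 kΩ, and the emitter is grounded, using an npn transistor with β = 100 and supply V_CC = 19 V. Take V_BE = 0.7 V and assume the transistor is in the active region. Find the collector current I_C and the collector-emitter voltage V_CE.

I_C ≈ 0.83 mA, V_CE ≈ 18 V

Base loop: V_CC = I_B·R_B + V_BE, so I_B = (19 − 0.7)/2200 kΩ = 0.00832 mA.
In the active region I_C = β·I_B = 100 × 0.00832 = 0.832 mA.
Collector loop: V_CE = V_CC − I_C·R_C = 19 − 0.832×1.8 = 17.5 V.
Since V_CE = 17.5 V > V_CE(sat) ≈ 0.2 V, the transistor is in the active region as assumed.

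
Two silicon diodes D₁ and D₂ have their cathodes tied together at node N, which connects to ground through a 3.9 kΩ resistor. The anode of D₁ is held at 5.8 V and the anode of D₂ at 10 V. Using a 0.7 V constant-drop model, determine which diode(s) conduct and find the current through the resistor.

Assume both conduct. Then node N would need to be at both 5.8−0.7 = 5.1 V and 10−0.7 = 9.3 V, which is impossible.
Assume only D₂ conducts: V_N = 10 − 0.7 = 9.3 V, so I_R = 9.3/3.9 = 2.38 mA.
Check D₁: its anode-to-cathode voltage is 5.8 − 9.3 = -3.5 V < 0.7 V, so it is off. The assumption is consistent.

Only D₂ conducts; I_R ≈ 2.4 mA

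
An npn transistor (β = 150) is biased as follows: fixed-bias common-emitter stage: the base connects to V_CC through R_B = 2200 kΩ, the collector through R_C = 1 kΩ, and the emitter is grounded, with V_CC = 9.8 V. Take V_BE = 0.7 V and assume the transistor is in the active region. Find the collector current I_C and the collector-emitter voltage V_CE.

I_C ≈ 0.62 mA, V_CE ≈ 9.2 V

Base loop: V_CC = I_B·R_B + V_BE, so I_B = (9.8 − 0.7)/2200 kΩ = 0.00414 mA.
In the active region I_C = β·I_B = 150 × 0.00414 = 0.62 mA.
Collector loop: V_CE = V_CC − I_C·R_C = 9.8 − 0.62×1 = 9.18 V.
Since V_CE = 9.18 V > V_CE(sat) ≈ 0.2 V, the transistor is in the active region as assumed.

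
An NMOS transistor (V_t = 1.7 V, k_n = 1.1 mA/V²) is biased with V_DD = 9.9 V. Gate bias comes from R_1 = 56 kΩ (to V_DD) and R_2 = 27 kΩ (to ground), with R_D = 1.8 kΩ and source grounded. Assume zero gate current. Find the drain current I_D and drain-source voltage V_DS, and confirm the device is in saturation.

I_D ≈ 1.3 mA, V_DS ≈ 7.6 V

V_G = V_DD·R_2/(R_1+R_2) = 9.9×27/83 = 3.22 V. With the source grounded, V_GS = V_G = 3.22 V.
Assume saturation: I_D = (k_n/2)(V_GS − V_t)² = (1.1/2)×(3.22 − 1.7)² = 0.55×1.52² = 1.27 mA.
V_DS = V_DD − I_D·R_D = 9.9 − 1.27×1.8 = 7.61 V.
Saturation requires V_DS ≥ V_GS − V_t = 1.52 V; 7.61 ≥ 1.52 ✓.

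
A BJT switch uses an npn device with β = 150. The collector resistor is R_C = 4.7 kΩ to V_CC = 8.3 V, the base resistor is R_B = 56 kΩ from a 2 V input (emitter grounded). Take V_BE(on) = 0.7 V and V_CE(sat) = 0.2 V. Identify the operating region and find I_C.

saturation; I_C ≈ 1.7 mA

Assume active: I_B = (2 − 0.7)/56 = 0.0232 mA, giving I_C = β·I_B = 3.48 mA.
But then V_CE = 8.3 − 3.48×4.7 = -8.07 V < V_CE(sat) = 0.2 V — impossible in the active region.
So the transistor is saturated. With V_CE = 0.2 V, I_C = (V_CC − 0.2)/R_C = 8.1/4.7 = 1.72 mA.
Check: β·I_B = 3.48 mA > I_C = 1.72 mA, confirming saturation.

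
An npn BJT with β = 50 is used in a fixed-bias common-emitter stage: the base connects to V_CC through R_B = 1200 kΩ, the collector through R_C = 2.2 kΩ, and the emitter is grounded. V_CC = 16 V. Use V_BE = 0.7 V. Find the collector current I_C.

Base loop: V_CC = I_B·R_B + V_BE, so I_B = (16 − 0.7)/1200 kΩ = 0.0128 mA.
In the active region I_C = β·I_B = 50 × 0.0128 = 0.638 mA.
Collector loop: V_CE = V_CC − I_C·R_C = 16 − 0.638×2.2 = 14.6 V.
Since V_CE = 14.6 V > V_CE(sat) ≈ 0.2 V, the transistor is in the active region as assumed.

I_C ≈ 0.64 mA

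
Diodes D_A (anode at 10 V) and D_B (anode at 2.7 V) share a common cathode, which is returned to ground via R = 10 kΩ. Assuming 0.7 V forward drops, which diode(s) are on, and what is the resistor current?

Assume both conduct. Then node N would need to be at both 10−0.7 = 9.3 V and 2.7−0.7 = 2 V, which is impossible.
Assume only D_A conducts: V_N = 10 − 0.7 = 9.3 V, so I_R = 9.3/10 = 0.93 mA.
Check D_B: its anode-to-cathode voltage is 2.7 − 9.3 = -6.6 V < 0.7 V, so it is off. The assumption is consistent.

Only D_A conducts; I_R ≈ 0.93 mA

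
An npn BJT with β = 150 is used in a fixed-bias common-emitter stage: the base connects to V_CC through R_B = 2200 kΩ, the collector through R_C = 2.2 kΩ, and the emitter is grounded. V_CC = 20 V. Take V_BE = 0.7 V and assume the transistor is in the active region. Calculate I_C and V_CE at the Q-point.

Base loop: V_CC = I_B·R_B + V_BE, so I_B = (20 − 0.7)/2200 kΩ = 0.00877 mA.
In the active region I_C = β·I_B = 150 × 0.00877 = 1.32 mA.
Collector loop: V_CE = V_CC − I_C·R_C = 20 − 1.32×2.2 = 17.1 V.
Since V_CE = 17.1 V > V_CE(sat) ≈ 0.2 V, the transistor is in the active region as assumed.

I_C ≈ 1.3 mA, V_CE ≈ 17 V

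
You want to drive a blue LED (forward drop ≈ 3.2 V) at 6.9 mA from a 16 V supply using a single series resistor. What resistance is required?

R ≈ 1.9 kΩ

The resistor drops V_S − V_D = 16 − 3.2 = 12.8 V at 6.9 mA.
R = 12.8 V / 6.9 mA = 1.86 kΩ.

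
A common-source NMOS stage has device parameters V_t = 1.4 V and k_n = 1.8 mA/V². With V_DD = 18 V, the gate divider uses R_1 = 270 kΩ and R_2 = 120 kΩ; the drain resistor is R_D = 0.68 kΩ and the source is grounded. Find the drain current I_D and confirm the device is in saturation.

V_G = V_DD·R_2/(R_1+R_2) = 18×120/390 = 5.54 V. With the source grounded, V_GS = V_G = 5.54 V.
Assume saturation: I_D = (k_n/2)(V_GS − V_t)² = (1.8/2)×(5.54 − 1.4)² = 0.9×4.14² = 15.4 mA.
V_DS = V_DD − I_D·R_D = 18 − 15.4×0.68 = 7.52 V.
Saturation requires V_DS ≥ V_GS − V_t = 4.14 V; 7.52 ≥ 4.14 ✓.

I_D ≈ 15 mA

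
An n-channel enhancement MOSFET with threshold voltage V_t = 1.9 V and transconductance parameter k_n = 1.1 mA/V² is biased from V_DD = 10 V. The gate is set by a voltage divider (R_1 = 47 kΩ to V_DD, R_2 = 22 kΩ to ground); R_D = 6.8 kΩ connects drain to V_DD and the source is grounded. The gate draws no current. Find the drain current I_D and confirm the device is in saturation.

I_D ≈ 0.91 mA

V_G = V_DD·R_2/(R_1+R_2) = 10×22/69 = 3.19 V. With the source grounded, V_GS = V_G = 3.19 V.
Assume saturation: I_D = (k_n/2)(V_GS − V_t)² = (1.1/2)×(3.19 − 1.9)² = 0.55×1.29² = 0.913 mA.
V_DS = V_DD − I_D·R_D = 10 − 0.913×6.8 = 3.79 V.
Saturation requires V_DS ≥ V_GS − V_t = 1.29 V; 3.79 ≥ 1.29 ✓.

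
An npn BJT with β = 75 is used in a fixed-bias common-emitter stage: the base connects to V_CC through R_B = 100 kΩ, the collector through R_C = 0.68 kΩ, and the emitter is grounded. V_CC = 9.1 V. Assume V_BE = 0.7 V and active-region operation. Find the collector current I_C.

I_C ≈ 6.3 mA

Base loop: V_CC = I_B·R_B + V_BE, so I_B = (9.1 − 0.7)/100 kΩ = 0.084 mA.
In the active region I_C = β·I_B = 75 × 0.084 = 6.3 mA.
Collector loop: V_CE = V_CC − I_C·R_C = 9.1 − 6.3×0.68 = 4.82 V.
Since V_CE = 4.82 V > V_CE(sat) ≈ 0.2 V, the transistor is in the active region as assumed.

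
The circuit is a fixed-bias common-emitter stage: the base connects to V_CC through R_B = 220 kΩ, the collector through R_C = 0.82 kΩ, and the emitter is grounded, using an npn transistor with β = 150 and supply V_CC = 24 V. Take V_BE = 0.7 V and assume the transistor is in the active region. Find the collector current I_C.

Base loop: V_CC = I_B·R_B + V_BE, so I_B = (24 − 0.7)/220 kΩ = 0.106 mA.
In the active region I_C = β·I_B = 150 × 0.106 = 15.9 mA.
Collector loop: V_CE = V_CC − I_C·R_C = 24 − 15.9×0.82 = 11 V.
Since V_CE = 11 V > V_CE(sat) ≈ 0.2 V, the transistor is in the active region as assumed.

I_C ≈ 16 mA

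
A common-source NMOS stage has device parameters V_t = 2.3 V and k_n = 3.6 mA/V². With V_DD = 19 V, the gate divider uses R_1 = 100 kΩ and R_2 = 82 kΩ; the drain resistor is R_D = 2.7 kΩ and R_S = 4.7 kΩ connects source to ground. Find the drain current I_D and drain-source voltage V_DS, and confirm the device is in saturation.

V_G = V_DD·R_2/(R_1+R_2) = 19×82/182 = 8.56 V.
Assume saturation: I_D = (k_n/2)(V_GS − V_t)² with V_GS = V_G − I_D·R_S = 8.56 − 4.7·I_D.
Substituting gives 39.8·I_D² − 107·I_D + 70.5 = 0, with roots I_D = 1.16 or 1.53 mA.
The root I_D = 1.53 mA gives V_GS = 1.38 V ≤ V_t, so take I_D = 1.16 mA.
Then V_GS = 3.1 V and V_DS = V_DD − I_D(R_D+R_S) = 19 − 1.16×7.4 = 10.4 V.
Saturation requires V_DS ≥ V_GS − V_t = 0.803 V; 10.4 ≥ 0.803 ✓.

I_D ≈ 1.2 mA, V_DS ≈ 10 V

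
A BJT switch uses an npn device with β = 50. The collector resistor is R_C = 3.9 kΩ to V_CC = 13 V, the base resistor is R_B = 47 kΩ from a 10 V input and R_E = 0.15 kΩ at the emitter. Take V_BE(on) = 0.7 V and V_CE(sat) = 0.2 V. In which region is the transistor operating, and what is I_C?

saturation; I_C ≈ 3.2 mA

Assume active: I_B = (10 − 0.7)/(47 + 51×0.15) = 0.17 mA, I_C = β·I_B = 8.51 mA.
Then V_CE = 13 − 8.51×3.9 − 8.68×0.15 = -21.5 V < 0.2 V — the active assumption fails.
Re-solve with V_CE = 0.2 V. KCL at the emitter: V_E/R_E = (V_BB−0.7−V_E)/R_B + (V_CC−0.2−V_E)/R_C, giving V_E = 0.501 V.
I_C = (V_CC − 0.2 − V_E)/R_C = (12.8 − 0.501)/3.9 = 3.15 mA.
Check: I_B = (9.3 − 0.501)/47 = 0.187 mA, and β·I_B = 9.36 mA > I_C, confirming saturation.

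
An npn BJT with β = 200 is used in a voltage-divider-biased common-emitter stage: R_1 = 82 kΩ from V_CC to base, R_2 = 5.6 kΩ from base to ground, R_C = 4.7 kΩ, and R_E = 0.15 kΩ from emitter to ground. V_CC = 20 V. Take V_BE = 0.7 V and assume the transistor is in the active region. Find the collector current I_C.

Thevenize the base divider: V_Th = V_CC·R_2/(R_1+R_2) = 20×5.6/87.6 = 1.28 V, R_Th = R_1‖R_2 = 5.24 kΩ.
Base-emitter loop: V_Th = I_B·R_Th + V_BE + (β+1)I_B·R_E, so I_B = (1.28 − 0.7) / (5.24 + 201×0.15) = 0.0163 mA.
I_C = β·I_B = 200×0.0163 = 3.27 mA, and I_E = (β+1)I_B = 3.29 mA.
V_CE = V_CC − I_C·R_C − I_E·R_E = 20 − 3.27×4.7 − 3.29×0.15 = 4.14 V.
V_CE = 4.14 V > 0.2 V confirms active-region operation.

I_C ≈ 3.3 mA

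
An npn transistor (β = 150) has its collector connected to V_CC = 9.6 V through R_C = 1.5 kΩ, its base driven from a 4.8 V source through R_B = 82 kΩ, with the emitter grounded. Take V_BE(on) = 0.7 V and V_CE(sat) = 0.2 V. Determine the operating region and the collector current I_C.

saturation; I_C ≈ 6.3 mA

Assume active: I_B = (4.8 − 0.7)/82 = 0.05 mA, giving I_C = β·I_B = 7.5 mA.
But then V_CE = 9.6 − 7.5×1.5 = -1.65 V < V_CE(sat) = 0.2 V — impossible in the active region.
So the transistor is saturated. With V_CE = 0.2 V, I_C = (V_CC − 0.2)/R_C = 9.4/1.5 = 6.27 mA.
Check: β·I_B = 7.5 mA > I_C = 6.27 mA, confirming saturation.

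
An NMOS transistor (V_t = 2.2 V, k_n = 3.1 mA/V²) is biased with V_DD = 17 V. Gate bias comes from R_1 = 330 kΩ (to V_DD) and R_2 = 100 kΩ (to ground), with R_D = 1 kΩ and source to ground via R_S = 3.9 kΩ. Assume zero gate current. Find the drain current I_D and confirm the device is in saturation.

V_G = V_DD·R_2/(R_1+R_2) = 17×100/430 = 3.95 V.
Assume saturation: I_D = (k_n/2)(V_GS − V_t)² with V_GS = V_G − I_D·R_S = 3.95 − 3.9·I_D.
Substituting gives 23.6·I_D² − 22.2·I_D + 4.77 = 0, with roots I_D = 0.331 or 0.611 mA.
The root I_D = 0.611 mA gives V_GS = 1.57 V ≤ V_t, so take I_D = 0.331 mA.
Then V_GS = 2.66 V and V_DS = V_DD − I_D(R_D+R_S) = 17 − 0.331×4.9 = 15.4 V.
Saturation requires V_DS ≥ V_GS − V_t = 0.462 V; 15.4 ≥ 0.462 ✓.

I_D ≈ 0.33 mA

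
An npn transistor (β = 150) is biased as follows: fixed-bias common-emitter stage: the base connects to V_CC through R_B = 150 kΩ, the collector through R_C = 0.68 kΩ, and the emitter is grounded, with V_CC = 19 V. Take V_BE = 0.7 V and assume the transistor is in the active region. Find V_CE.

Base loop: V_CC = I_B·R_B + V_BE, so I_B = (19 − 0.7)/150 kΩ = 0.122 mA.
In the active region I_C = β·I_B = 150 × 0.122 = 18.3 mA.
Collector loop: V_CE = V_CC − I_C·R_C = 19 − 18.3×0.68 = 6.56 V.
Since V_CE = 6.56 V > V_CE(sat) ≈ 0.2 V, the transistor is in the active region as assumed.

V_CE ≈ 6.6 V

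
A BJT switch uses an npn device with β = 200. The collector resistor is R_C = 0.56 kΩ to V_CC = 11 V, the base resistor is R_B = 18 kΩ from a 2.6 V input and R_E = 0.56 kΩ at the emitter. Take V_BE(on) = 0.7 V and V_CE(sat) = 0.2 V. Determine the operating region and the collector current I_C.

Assume active. Base-emitter loop: I_B = (V_BB − V_BE)/(R_B + (β+1)R_E) = (2.6 − 0.7)/(18 + 201×0.56) = 0.0146 mA.
I_C = β·I_B = 200×0.0146 = 2.91 mA.
V_CE = V_CC − I_C·R_C − I_E·R_E = 11 − 2.91×0.56 − 2.93×0.56 = 7.73 V > V_CE(sat), so the active-region assumption holds.

active; I_C ≈ 2.9 mA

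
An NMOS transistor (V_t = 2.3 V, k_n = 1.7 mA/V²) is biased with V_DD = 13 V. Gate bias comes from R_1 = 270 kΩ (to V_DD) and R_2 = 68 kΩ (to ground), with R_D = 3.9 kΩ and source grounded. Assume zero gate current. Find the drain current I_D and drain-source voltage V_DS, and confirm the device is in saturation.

V_G = V_DD·R_2/(R_1+R_2) = 13×68/338 = 2.62 V. With the source grounded, V_GS = V_G = 2.62 V.
Assume saturation: I_D = (k_n/2)(V_GS − V_t)² = (1.7/2)×(2.62 − 2.3)² = 0.85×0.315² = 0.0845 mA.
V_DS = V_DD − I_D·R_D = 13 − 0.0845×3.9 = 12.7 V.
Saturation requires V_DS ≥ V_GS − V_t = 0.315 V; 12.7 ≥ 0.315 ✓.

I_D ≈ 0.085 mA, V_DS ≈ 13 V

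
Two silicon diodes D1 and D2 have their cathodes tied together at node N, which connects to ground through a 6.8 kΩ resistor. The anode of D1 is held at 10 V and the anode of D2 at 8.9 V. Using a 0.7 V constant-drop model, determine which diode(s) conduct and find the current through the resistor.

Only D1 conducts; I_R ≈ 1.4 mA

Assume both conduct. Then node N would need to be at both 10−0.7 = 9.3 V and 8.9−0.7 = 8.2 V, which is impossible.
Assume only D1 conducts: V_N = 10 − 0.7 = 9.3 V, so I_R = 9.3/6.8 = 1.37 mA.
Check D2: its anode-to-cathode voltage is 8.9 − 9.3 = -0.4 V < 0.7 V, so it is off. The assumption is consistent.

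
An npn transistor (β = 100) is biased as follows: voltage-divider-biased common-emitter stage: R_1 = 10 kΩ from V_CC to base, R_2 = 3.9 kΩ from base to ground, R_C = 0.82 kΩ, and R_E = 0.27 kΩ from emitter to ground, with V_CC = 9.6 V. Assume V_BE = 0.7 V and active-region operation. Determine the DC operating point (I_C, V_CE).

Thevenize the base divider: V_Th = V_CC·R_2/(R_1+R_2) = 9.6×3.9/13.9 = 2.69 V, R_Th = R_1‖R_2 = 2.81 kΩ.
Base-emitter loop: V_Th = I_B·R_Th + V_BE + (β+1)I_B·R_E, so I_B = (2.69 − 0.7) / (2.81 + 101×0.27) = 0.0663 mA.
I_C = β·I_B = 100×0.0663 = 6.63 mA, and I_E = (β+1)I_B = 6.69 mA.
V_CE = V_CC − I_C·R_C − I_E·R_E = 9.6 − 6.63×0.82 − 6.69×0.27 = 2.36 V.
V_CE = 2.36 V > 0.2 V confirms active-region operation.

I_C ≈ 6.6 mA, V_CE ≈ 2.4 V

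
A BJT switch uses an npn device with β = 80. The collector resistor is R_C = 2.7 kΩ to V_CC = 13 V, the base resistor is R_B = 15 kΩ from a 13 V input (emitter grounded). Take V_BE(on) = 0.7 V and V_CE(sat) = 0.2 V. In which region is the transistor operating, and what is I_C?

saturation; I_C ≈ 4.7 mA

Assume active: I_B = (13 − 0.7)/15 = 0.82 mA, giving I_C = β·I_B = 65.6 mA.
But then V_CE = 13 − 65.6×2.7 = -164 V < V_CE(sat) = 0.2 V — impossible in the active region.
So the transistor is saturated. With V_CE = 0.2 V, I_C = (V_CC − 0.2)/R_C = 12.8/2.7 = 4.74 mA.
Check: β·I_B = 65.6 mA > I_C = 4.74 mA, confirming saturation.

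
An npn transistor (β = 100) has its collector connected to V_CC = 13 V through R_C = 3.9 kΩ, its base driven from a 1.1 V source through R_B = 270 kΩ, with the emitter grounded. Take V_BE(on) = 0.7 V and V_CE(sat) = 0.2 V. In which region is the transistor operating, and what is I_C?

Assume active. Base-emitter loop: I_B = (V_BB − V_BE)/R_B = (1.1 − 0.7)/270 = 0.00148 mA.
I_C = β·I_B = 100×0.00148 = 0.148 mA.
V_CE = V_CC − I_C·R_C = 13 − 0.148×3.9 = 12.4 V > V_CE(sat), so the active-region assumption holds.

active; I_C ≈ 0.15 mA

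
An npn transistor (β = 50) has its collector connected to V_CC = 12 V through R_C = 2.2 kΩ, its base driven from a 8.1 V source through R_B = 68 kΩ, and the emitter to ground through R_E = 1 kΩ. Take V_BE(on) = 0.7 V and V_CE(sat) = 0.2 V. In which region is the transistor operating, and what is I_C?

Assume active. Base-emitter loop: I_B = (V_BB − V_BE)/(R_B + (β+1)R_E) = (8.1 − 0.7)/(68 + 51×1) = 0.0622 mA.
I_C = β·I_B = 50×0.0622 = 3.11 mA.
V_CE = V_CC − I_C·R_C − I_E·R_E = 12 − 3.11×2.2 − 3.17×1 = 1.99 V > V_CE(sat), so the active-region assumption holds.

active; I_C ≈ 3.1 mA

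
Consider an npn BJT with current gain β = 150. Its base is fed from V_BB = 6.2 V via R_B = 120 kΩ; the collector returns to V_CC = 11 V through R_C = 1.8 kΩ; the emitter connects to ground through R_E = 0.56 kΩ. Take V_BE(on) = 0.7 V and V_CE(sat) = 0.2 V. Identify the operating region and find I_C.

Assume active. Base-emitter loop: I_B = (V_BB − V_BE)/(R_B + (β+1)R_E) = (6.2 − 0.7)/(120 + 151×0.56) = 0.0269 mA.
I_C = β·I_B = 150×0.0269 = 4.03 mA.
V_CE = V_CC − I_C·R_C − I_E·R_E = 11 − 4.03×1.8 − 4.06×0.56 = 1.47 V > V_CE(sat), so the active-region assumption holds.

active; I_C ≈ 4 mA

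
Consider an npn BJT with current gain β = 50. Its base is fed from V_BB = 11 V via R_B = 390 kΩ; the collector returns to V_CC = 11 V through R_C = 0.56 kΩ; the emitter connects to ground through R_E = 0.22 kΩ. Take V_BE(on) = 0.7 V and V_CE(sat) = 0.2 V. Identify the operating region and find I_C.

active; I_C ≈ 1.3 mA

Assume active. Base-emitter loop: I_B = (V_BB − V_BE)/(R_B + (β+1)R_E) = (11 − 0.7)/(390 + 51×0.22) = 0.0257 mA.
I_C = β·I_B = 50×0.0257 = 1.28 mA.
V_CE = V_CC − I_C·R_C − I_E·R_E = 11 − 1.28×0.56 − 1.31×0.22 = 9.99 V > V_CE(sat), so the active-region assumption holds.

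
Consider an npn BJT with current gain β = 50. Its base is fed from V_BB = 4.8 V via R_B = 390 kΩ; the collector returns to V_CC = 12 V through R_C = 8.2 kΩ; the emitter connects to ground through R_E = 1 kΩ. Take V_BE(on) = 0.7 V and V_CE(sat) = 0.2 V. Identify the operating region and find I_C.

active; I_C ≈ 0.46 mA

Assume active. Base-emitter loop: I_B = (V_BB − V_BE)/(R_B + (β+1)R_E) = (4.8 − 0.7)/(390 + 51×1) = 0.0093 mA.
I_C = β·I_B = 50×0.0093 = 0.465 mA.
V_CE = V_CC − I_C·R_C − I_E·R_E = 12 − 0.465×8.2 − 0.474×1 = 7.71 V > V_CE(sat), so the active-region assumption holds.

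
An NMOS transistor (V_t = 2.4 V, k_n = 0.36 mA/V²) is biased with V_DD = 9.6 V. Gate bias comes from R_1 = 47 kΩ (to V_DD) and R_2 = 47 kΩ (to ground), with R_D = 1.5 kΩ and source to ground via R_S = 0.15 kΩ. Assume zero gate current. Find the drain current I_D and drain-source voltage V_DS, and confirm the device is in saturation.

V_G = V_DD·R_2/(R_1+R_2) = 9.6×47/94 = 4.8 V.
Assume saturation: I_D = (k_n/2)(V_GS − V_t)² with V_GS = V_G − I_D·R_S = 4.8 − 0.15·I_D.
Substituting gives 0.00405·I_D² − 1.13·I_D + 1.04 = 0, with roots I_D = 0.921 or 278 mA.
The root I_D = 278 mA gives V_GS = -36.9 V ≤ V_t, so take I_D = 0.921 mA.
Then V_GS = 4.66 V and V_DS = V_DD − I_D(R_D+R_S) = 9.6 − 0.921×1.65 = 8.08 V.
Saturation requires V_DS ≥ V_GS − V_t = 2.26 V; 8.08 ≥ 2.26 ✓.

I_D ≈ 0.92 mA, V_DS ≈ 8.1 V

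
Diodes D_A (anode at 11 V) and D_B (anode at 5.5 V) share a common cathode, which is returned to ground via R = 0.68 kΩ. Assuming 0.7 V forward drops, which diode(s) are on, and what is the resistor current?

Only D_A conducts; I_R ≈ 15 mA

Assume both conduct. Then node N would need to be at both 11−0.7 = 10.3 V and 5.5−0.7 = 4.8 V, which is impossible.
Assume only D_A conducts: V_N = 11 − 0.7 = 10.3 V, so I_R = 10.3/0.68 = 15.1 mA.
Check D_B: its anode-to-cathode voltage is 5.5 − 10.3 = -4.8 V < 0.7 V, so it is off. The assumption is consistent.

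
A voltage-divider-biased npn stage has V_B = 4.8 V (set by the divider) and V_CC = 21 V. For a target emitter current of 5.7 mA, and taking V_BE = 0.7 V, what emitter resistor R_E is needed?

R_E ≈ 0.72 kΩ

V_E = V_B − V_BE = 4.8 − 0.7 = 4.1 V.
R_E = V_E / I_E = 4.1 / 5.7 = 0.719 kΩ.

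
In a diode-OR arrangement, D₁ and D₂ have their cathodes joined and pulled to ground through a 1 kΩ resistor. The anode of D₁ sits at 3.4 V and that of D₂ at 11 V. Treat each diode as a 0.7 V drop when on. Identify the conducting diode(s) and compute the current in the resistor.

Assume both conduct. Then node N would need to be at both 3.4−0.7 = 2.7 V and 11−0.7 = 10.3 V, which is impossible.
Assume only D₂ conducts: V_N = 11 − 0.7 = 10.3 V, so I_R = 10.3/1 = 10.3 mA.
Check D₁: its anode-to-cathode voltage is 3.4 − 10.3 = -6.9 V < 0.7 V, so it is off. The assumption is consistent.

Only D₂ conducts; I_R ≈ 10 mA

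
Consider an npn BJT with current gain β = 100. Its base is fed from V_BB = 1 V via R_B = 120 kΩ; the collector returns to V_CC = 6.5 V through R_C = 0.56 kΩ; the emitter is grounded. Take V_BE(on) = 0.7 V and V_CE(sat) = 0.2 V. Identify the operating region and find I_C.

Assume active. Base-emitter loop: I_B = (V_BB − V_BE)/R_B = (1 − 0.7)/120 = 0.0025 mA.
I_C = β·I_B = 100×0.0025 = 0.25 mA.
V_CE = V_CC − I_C·R_C = 6.5 − 0.25×0.56 = 6.36 V > V_CE(sat), so the active-region assumption holds.

active; I_C ≈ 0.25 mA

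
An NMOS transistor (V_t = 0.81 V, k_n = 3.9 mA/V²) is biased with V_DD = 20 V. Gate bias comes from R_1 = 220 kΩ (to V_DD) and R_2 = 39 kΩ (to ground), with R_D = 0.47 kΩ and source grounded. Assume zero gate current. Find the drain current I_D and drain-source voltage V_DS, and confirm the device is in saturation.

V_G = V_DD·R_2/(R_1+R_2) = 20×39/259 = 3.01 V. With the source grounded, V_GS = V_G = 3.01 V.
Assume saturation: I_D = (k_n/2)(V_GS − V_t)² = (3.9/2)×(3.01 − 0.81)² = 1.95×2.2² = 9.45 mA.
V_DS = V_DD − I_D·R_D = 20 − 9.45×0.47 = 15.6 V.
Saturation requires V_DS ≥ V_GS − V_t = 2.2 V; 15.6 ≥ 2.2 ✓.

I_D ≈ 9.5 mA, V_DS ≈ 16 V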